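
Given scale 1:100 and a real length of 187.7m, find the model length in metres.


Model size = real / scale
= 187.7 / 100
= 1.8770 m

1.8770 m


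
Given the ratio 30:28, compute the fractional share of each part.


Total parts = 30 + 28 = 58
First part: 30/58 = 15/29
Second part: 28/58 = 14/29
= 15/29 and 14/29

15/29 and 14/29


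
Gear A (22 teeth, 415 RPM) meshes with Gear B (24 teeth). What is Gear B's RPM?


Gear ratio = 22:24 = 11:12
RPM_B = RPM_A × (teeth_A / teeth_B)
= 415 × (22/24)
= 380.4 RPM

380.4 RPM


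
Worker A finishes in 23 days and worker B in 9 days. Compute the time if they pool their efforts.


Rate of A = 1/23 per day
Rate of B = 1/9 per day
Combined rate = 1/23 + 1/9 = 32/207 ≈ 0.1546 per day
Days = 1 / combined rate = 207/32
≈ 6.47 days

6.47 days


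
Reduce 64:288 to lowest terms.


GCD(64, 288) = 32
64/32 : 288/32
= 2:9

2:9


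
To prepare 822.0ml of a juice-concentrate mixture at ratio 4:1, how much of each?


Total parts = 4 + 1 = 5
juice: 822.0 × 4/5 = 657.6ml
concentrate: 822.0 × 1/5 = 164.4ml
= 657.6ml and 164.4ml

657.6ml and 164.4ml


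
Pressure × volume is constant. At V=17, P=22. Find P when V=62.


Inverse proportion: x × y = constant
k = 17 × 22 = 374
y₂ = k / 62 = 374 / 62
= 6.03

6.03


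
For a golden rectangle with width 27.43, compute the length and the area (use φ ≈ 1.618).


φ = (1 + √5) / 2 ≈ 1.618
Length = width × φ = 27.43 × 1.618 = 44.38174
≈ 44.38
Area = width × length = 27.43 × 44.38174 = 1217.3911282 ≈ 1217.39
= Length: 44.38, Area: 1217.39

Length: 44.38, Area: 1217.39


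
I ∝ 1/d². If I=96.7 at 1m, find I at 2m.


I₁d₁² = I₂d₂²
I₂ = I₁ × (d₁/d₂)²
= 96.7 × (1/2)²
= 96.7 × 1/4
= 96.7/4
= 24.1750

24.1750


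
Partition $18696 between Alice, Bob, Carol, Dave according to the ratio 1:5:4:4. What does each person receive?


Total parts = 1 + 5 + 4 + 4 = 14
Alice: 18696 × 1/14 = 1335.43
Bob: 18696 × 5/14 = 6677.14
Carol: 18696 × 4/14 = 5341.71
Dave: 18696 × 4/14 = 5341.71
= Alice: $1335.43, Bob: $6677.14, Carol: $5341.71, Dave: $5341.71

Alice: $1335.43, Bob: $6677.14, Carol: $5341.71, Dave: $5341.71


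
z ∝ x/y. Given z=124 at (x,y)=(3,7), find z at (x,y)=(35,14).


z = k·x/y
Solve for k using the known point: k = z·y/x = 124×7/3 = 868/3 ≈ 289.3333
Now evaluate at x=35, y=14:
z = k × 35 / 14 = (868 × 35) / (3 × 14) = 30380/42
≈ 723.3333

723.3333


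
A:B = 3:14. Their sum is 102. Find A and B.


Let A = 3k, B = 14k.
3k + 14k = 102
17k = 102 → k = 102/17 = 6
A = 3×6 = 18, B = 14×6 = 84
= A = 18, B = 84

A = 18, B = 84


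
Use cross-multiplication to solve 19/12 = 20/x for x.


Cross multiply: 19 × x = 12 × 20
19x = 240
x = 240 / 19
= 12.63

12.63


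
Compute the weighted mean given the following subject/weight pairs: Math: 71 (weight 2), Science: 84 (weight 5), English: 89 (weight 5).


Numerator = 71×2 + 84×5 + 89×5
= 142 + 420 + 445
= 1007
Total weight = 12
Weighted avg = 1007/12
= 83.92

83.92


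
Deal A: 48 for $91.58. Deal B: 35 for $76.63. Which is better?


Deal A: $91.58/48 = $1.9079/unit
Deal B: $76.63/35 = $2.1894/unit
A is cheaper per unit
= Deal A

Deal A


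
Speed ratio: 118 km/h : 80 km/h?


Ratio = 118:80
GCD = 2
Simplified = 59:40
Time ratio (same distance) = 40:59
Speed ratio = 59:40

59:40


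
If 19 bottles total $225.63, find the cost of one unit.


Unit rate = total / quantity
= 225.63 / 19
= $11.88 per unit

$11.88 per unit


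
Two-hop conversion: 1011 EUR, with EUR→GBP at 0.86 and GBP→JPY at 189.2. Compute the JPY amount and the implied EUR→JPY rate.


Step 1: 1011 EUR × 0.86 = 869.46 GBP
Step 2: 869.46 GBP × 189.2 = 164501.83 JPY
Implied rate EUR→JPY = 0.86 × 189.2 = 162.7120
= 164501.83 JPY; implied rate 162.7120 JPY/EUR

164501.83 JPY; implied rate 162.7120 JPY/EUR


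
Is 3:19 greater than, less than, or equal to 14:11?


3/19 = 0.1579
14/11 = 1.2727
0.1579 < 1.2727, so 3:19 is less
= less than

less than


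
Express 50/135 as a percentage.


Percentage = (part / whole) × 100
= (50 / 135) × 100
≈ 37.04%

37.04%


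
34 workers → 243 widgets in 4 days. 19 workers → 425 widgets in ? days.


Days ∝ work / workers, so d₂ = d₁ × (m₁/m₂) × (w₂/w₁)
Workers factor (inverse): 34/19 ≈ 1.7895
Work factor (direct): 425/243 ≈ 1.7490
d₂ = 4 × 34/19 × 425/243 = (4 × 34 × 425) / (19 × 243) = 57800/4617
≈ 12.52 days

12.52 days


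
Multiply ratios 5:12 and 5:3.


Compound ratio = (5×5) : (12×3)
= 25:36
GCD = 1
= 25:36

25:36


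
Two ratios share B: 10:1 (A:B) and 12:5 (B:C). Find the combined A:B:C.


Match B: multiply A:B by 12 → 120:12
Multiply B:C by 1 → 12:5
Combined: 120:12:5
GCD = 1
= 120:12:5

120:12:5


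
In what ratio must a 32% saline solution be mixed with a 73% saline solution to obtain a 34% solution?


Let x parts of 32% mix with y parts of 73%.
32x + 73y = 34(x + y)
32x + 73y = 34x + 34y
x(32 - 34) = y(34 - 73)
x/y = (73 - 34)/(34 - 32) = 39/2
Simplify: 39:2
= 39:2

39:2


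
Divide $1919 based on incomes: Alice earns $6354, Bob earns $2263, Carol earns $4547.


Total income = 6354 + 2263 + 4547 = $13164
Alice: $1919 × 6354/13164 = $926.26
Bob: $1919 × 2263/13164 = $329.89
Carol: $1919 × 4547/13164 = $662.85
= Alice: $926.26, Bob: $329.89, Carol: $662.85

Alice: $926.26, Bob: $329.89, Carol: $662.85


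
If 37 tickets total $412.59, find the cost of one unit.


Unit rate = total / quantity
= 412.59 / 37
= $11.15 per unit

$11.15 per unit


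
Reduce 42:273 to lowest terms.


GCD(42, 273) = 21
42/21 : 273/21
= 2:13

2:13


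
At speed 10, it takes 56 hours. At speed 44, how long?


Inverse proportion: x × y = constant
k = 10 × 56 = 560
y₂ = k / 44 = 560 / 44
= 12.73

12.73


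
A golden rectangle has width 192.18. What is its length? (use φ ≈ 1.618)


φ = (1 + √5) / 2 ≈ 1.618
Length = width × φ = 192.18 × 1.618 = 310.94724
≈ 310.95

310.95


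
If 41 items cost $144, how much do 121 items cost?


Direct proportion: y/x = constant
k = 144/41 ≈ 3.5122
y₂ = k × 121 = 144 × 121 / 41 = 17424/41
≈ 424.98

424.98


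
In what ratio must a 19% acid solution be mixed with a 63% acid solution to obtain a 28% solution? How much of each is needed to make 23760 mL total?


Let x parts of 19% mix with y parts of 63%.
19x + 63y = 28(x + y)
19x + 63y = 28x + 28y
x(19 - 28) = y(28 - 63)
x/y = (63 - 28)/(28 - 19) = 35/9
Simplify: 35:9
Total parts = 44; one part = 23760/44 = 540.00 mL
19% solution: 35×540.00 = 18900.00 mL
63% solution: 9×540.00 = 4860.00 mL
= ratio 35:9; 18900.00 mL and 4860.00 mL

ratio 35:9; 18900.00 mL and 4860.00 mL


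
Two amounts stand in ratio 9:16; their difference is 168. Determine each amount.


Let A = 9k, B = 16k.
16k - 9k = 168
7k = 168 → k = 168/7 = 24
A = 9×24 = 216, B = 16×24 = 384
= A = 216, B = 384

A = 216, B = 384


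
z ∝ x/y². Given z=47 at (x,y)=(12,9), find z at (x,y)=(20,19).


z = k·x/y²
Solve for k using the known point: k = z·y²/x = 47×81/12 = 3807/12 = 317.2500
Now evaluate at x=20, y=19:
z = k × 20 / 361 = (3807 × 20) / (12 × 361) = 76140/4332
≈ 17.5762

17.5762


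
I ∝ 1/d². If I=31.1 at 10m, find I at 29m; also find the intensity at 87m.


I₁d₁² = I₂d₂²
I at 29m = 31.1 × (10/29)² = 31.1 × 100/841 = 3110/841 ≈ 3.6980
I at 87m = 31.1 × (10/87)² = 31.1 × 100/7569 = 3110/7569 ≈ 0.4109
= 3.6980 and 0.4109

3.6980 and 0.4109


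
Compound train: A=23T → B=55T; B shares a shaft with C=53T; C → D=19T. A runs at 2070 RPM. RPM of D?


Stage 1: RPM_B = RPM_A × t_A/t_B = 2070 × 23/55 = 47610/55 ≈ 865.64
B and C share a shaft → RPM_C = RPM_B
Stage 2: RPM_D = RPM_C × t_C/t_D = RPM_A × (t_A×t_C)/(t_B×t_D)
Overall ratio = (23×53)/(55×19) = 1219/1045
RPM_D = 2070 × 1219/1045 = 2523330/1045
≈ 2414.67 RPM

2414.67 RPM


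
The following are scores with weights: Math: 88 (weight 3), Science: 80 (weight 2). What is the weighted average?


Numerator = 88×3 + 80×2
= 264 + 160
= 424
Total weight = 5
Weighted avg = 424/5
= 84.80

84.80


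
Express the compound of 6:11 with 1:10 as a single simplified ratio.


Compound ratio = (6×1) : (11×10)
= 6:110
GCD = 2
= 3:55

3:55


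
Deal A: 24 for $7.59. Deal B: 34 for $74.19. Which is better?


Deal A: $7.59/24 = $0.3163/unit
Deal B: $74.19/34 = $2.1821/unit
A is cheaper per unit
= Deal A

Deal A


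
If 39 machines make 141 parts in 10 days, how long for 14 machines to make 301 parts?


Days ∝ work / workers, so d₂ = d₁ × (m₁/m₂) × (w₂/w₁)
Workers factor (inverse): 39/14 ≈ 2.7857
Work factor (direct): 301/141 ≈ 2.1348
d₂ = 10 × 39/14 × 301/141 = (10 × 39 × 301) / (14 × 141) = 117390/1974
≈ 59.47 days

59.47 days


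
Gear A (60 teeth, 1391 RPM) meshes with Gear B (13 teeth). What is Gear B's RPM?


Gear ratio = 60:13 = 60:13
RPM_B = RPM_A × (teeth_A / teeth_B)
= 1391 × (60/13)
= 6420.0 RPM

6420.0 RPM


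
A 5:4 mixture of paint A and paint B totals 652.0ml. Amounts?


Total parts = 5 + 4 = 9
paint A: 652.0 × 5/9 = 362.2ml
paint B: 652.0 × 4/9 = 289.8ml
= 362.2ml and 289.8ml

362.2ml and 289.8ml


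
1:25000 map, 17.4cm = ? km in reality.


Real distance = map distance × scale
= 17.4cm × 25000
= 435000 cm = 4350.0 m
= 4.350 km

4.350 km


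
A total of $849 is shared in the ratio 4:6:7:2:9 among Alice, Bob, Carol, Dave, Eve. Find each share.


Total parts = 4 + 6 + 7 + 2 + 9 = 28
Alice: 849 × 4/28 = 121.29
Bob: 849 × 6/28 = 181.93
Carol: 849 × 7/28 = 212.25
Dave: 849 × 2/28 = 60.64
Eve: 849 × 9/28 = 272.89
= Alice: $121.29, Bob: $181.93, Carol: $212.25, Dave: $60.64, Eve: $272.89

Alice: $121.29, Bob: $181.93, Carol: $212.25, Dave: $60.64, Eve: $272.89


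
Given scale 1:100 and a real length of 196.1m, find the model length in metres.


Model size = real / scale
= 196.1 / 100
= 1.9610 m

1.9610 m


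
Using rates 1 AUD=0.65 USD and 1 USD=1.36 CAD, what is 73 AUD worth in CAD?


Step 1: 73 AUD × 0.65 = 47.45 USD
Step 2: 47.45 USD × 1.36 = 64.53 CAD
Implied rate AUD→CAD = 0.65 × 1.36 = 0.8840
= 64.53 CAD

64.53 CAD


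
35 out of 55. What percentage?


Percentage = (part / whole) × 100
= (35 / 55) × 100
≈ 63.64%

63.64%


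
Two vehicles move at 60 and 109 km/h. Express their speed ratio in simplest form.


Ratio = 60:109
GCD = 1
Simplified = 60:109
Time ratio (same distance) = 109:60
Speed ratio = 60:109

60:109


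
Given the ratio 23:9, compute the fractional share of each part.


Total parts = 23 + 9 = 32
First part: 23/32 = 23/32
Second part: 9/32 = 9/32
= 23/32 and 9/32

23/32 and 9/32


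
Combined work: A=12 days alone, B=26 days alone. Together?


Rate of A = 1/12 per day
Rate of B = 1/26 per day
Combined rate = 1/12 + 1/26 = 38/312 ≈ 0.1218 per day
Days = 1 / combined rate = 312/38
≈ 8.21 days

8.21 days


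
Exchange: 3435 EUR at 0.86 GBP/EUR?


Amount × rate = 3435 × 0.86
= 2954.10 GBP

2954.10 GBP


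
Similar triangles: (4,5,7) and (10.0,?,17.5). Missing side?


Scale factor = 10.0/4 = 2.5
Missing side = 5 × 2.5
= 12.5

12.5


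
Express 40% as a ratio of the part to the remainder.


40% means 40 parts out of 100; remainder = 60
Part : remainder = 40:60
GCD = 20
= 2:3

2:3


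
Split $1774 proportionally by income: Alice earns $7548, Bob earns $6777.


Total income = 7548 + 6777 = $14325
Alice: $1774 × 7548/14325 = $934.74
Bob: $1774 × 6777/14325 = $839.26
= Alice: $934.74, Bob: $839.26

Alice: $934.74, Bob: $839.26


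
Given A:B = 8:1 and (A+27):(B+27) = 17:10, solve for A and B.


Let A = 8k, B = 1k.
(8k + 27) / (1k + 27) = 17/10
Cross-multiply: 10(8k + 27) = 17(1k + 27)
80k + 270 = 17k + 459
80k - 17k = 459 - 270
63k = 189
k = 189/63 = 3
A = 8×3 = 24, B = 1×3 = 3
= A = 24, B = 3

A = 24, B = 3


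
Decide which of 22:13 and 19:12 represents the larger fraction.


22/13 = 1.6923
19/12 = 1.5833
1.6923 > 1.5833, so 22:13 is greater
= 22:13

22:13


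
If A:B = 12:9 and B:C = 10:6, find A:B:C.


Match B: multiply A:B by 10 → 120:90
Multiply B:C by 9 → 90:54
Combined: 120:90:54
GCD = 6
= 20:15:9

20:15:9


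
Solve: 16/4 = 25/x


Cross multiply: 16 × x = 4 × 25
16x = 100
x = 100 / 16
= 6.25

6.25


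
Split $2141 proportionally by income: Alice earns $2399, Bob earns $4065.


Total income = 2399 + 4065 = $6464
Alice: $2141 × 2399/6464 = $794.59
Bob: $2141 × 4065/6464 = $1346.41
= Alice: $794.59, Bob: $1346.41

Alice: $794.59, Bob: $1346.41


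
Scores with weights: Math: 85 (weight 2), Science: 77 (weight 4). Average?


Numerator = 85×2 + 77×4
= 170 + 308
= 478
Total weight = 6
Weighted avg = 478/6
= 79.67

79.67


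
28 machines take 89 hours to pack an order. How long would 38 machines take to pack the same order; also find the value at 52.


Inverse proportion: x × y = constant
k = 28 × 89 = 2492
At x=38: k/38 = 65.58
At x=52: k/52 = 47.92
= 65.58 and 47.92

65.58 and 47.92


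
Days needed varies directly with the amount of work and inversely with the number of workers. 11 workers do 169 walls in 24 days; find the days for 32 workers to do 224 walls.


Days ∝ work / workers, so d₂ = d₁ × (m₁/m₂) × (w₂/w₁)
Workers factor (inverse): 11/32 ≈ 0.3438
Work factor (direct): 224/169 ≈ 1.3254
d₂ = 24 × 11/32 × 224/169 = (24 × 11 × 224) / (32 × 169) = 59136/5408
≈ 10.93 days

10.93 days


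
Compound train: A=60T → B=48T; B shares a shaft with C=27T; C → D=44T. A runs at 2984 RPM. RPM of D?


Stage 1: RPM_B = RPM_A × t_A/t_B = 2984 × 60/48 = 179040/48 = 3730.00
B and C share a shaft → RPM_C = RPM_B
Stage 2: RPM_D = RPM_C × t_C/t_D = RPM_A × (t_A×t_C)/(t_B×t_D)
Overall ratio = (60×27)/(48×44) = 1620/2112
RPM_D = 2984 × 1620/2112 = 4834080/2112
≈ 2288.86 RPM

2288.86 RPM


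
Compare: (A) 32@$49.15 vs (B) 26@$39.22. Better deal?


Deal A: $49.15/32 = $1.5359/unit
Deal B: $39.22/26 = $1.5085/unit
B is cheaper per unit
= Deal B

Deal B


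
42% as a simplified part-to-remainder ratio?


42% means 42 parts out of 100; remainder = 58
Part : remainder = 42:58
GCD = 2
= 21:29

21:29


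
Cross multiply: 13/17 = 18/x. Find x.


Cross multiply: 13 × x = 17 × 18
13x = 306
x = 306 / 13
= 23.54

23.54


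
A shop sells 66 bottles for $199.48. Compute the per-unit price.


Unit rate = total / quantity
= 199.48 / 66
= $3.02 per unit

$3.02 per unit


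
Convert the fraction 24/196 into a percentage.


Percentage = (part / whole) × 100
= (24 / 196) × 100
≈ 12.24%

12.24%


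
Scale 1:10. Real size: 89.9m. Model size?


Model size = real / scale
= 89.9 / 10
= 8.9900 m

8.9900 m


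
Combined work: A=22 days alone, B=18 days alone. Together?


Rate of A = 1/22 per day
Rate of B = 1/18 per day
Combined rate = 1/22 + 1/18 = 40/396 ≈ 0.1010 per day
Days = 1 / combined rate = 396/40
= 9.90 days

9.90 days


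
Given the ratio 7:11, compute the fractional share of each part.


Total parts = 7 + 11 = 18
First part: 7/18 = 7/18
Second part: 11/18 = 11/18
= 7/18 and 11/18

7/18 and 11/18


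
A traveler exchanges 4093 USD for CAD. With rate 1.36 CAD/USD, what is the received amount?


Amount × rate = 4093 × 1.36
= 5566.48 CAD

5566.48 CAD


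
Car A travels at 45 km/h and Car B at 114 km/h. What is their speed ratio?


Ratio = 45:114
GCD = 3
Simplified = 15:38
Time ratio (same distance) = 38:15
Speed ratio = 15:38

15:38


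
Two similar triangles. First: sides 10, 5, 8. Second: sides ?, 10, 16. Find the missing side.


Scale factor = 10/5 = 2
Missing side = 10 × 2
= 20.0

20.0


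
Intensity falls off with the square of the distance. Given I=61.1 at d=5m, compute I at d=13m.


I₁d₁² = I₂d₂²
I₂ = I₁ × (d₁/d₂)²
= 61.1 × (5/13)²
= 61.1 × 25/169
= 1527.5/169
≈ 9.0385

9.0385


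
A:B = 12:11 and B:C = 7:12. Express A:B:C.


Match B: multiply A:B by 7 → 84:77
Multiply B:C by 11 → 77:132
Combined: 84:77:132
GCD = 1
= 84:77:132

84:77:132


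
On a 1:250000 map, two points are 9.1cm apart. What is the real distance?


Real distance = map distance × scale
= 9.1cm × 250000
= 2275000 cm = 22750.0 m
= 22.750 km

22.750 km


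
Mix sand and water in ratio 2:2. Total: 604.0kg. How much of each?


Total parts = 2 + 2 = 4
sand: 604.0 × 2/4 = 302.0kg
water: 604.0 × 2/4 = 302.0kg
= 302.0kg and 302.0kg

302.0kg and 302.0kg


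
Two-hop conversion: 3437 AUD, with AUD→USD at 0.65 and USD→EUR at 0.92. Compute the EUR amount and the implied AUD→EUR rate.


Step 1: 3437 AUD × 0.65 = 2234.05 USD
Step 2: 2234.05 USD × 0.92 = 2055.33 EUR
Implied rate AUD→EUR = 0.65 × 0.92 = 0.5980
= 2055.33 EUR; implied rate 0.5980 EUR/AUD

2055.33 EUR; implied rate 0.5980 EUR/AUD


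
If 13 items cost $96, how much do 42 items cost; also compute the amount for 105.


Direct proportion: y/x = constant
k = 96/13 ≈ 7.3846
y at x=42: k × 42 = 96 × 42 / 13 = 4032/13 ≈ 310.15
y at x=105: k × 105 = 96 × 105 / 13 = 10080/13 ≈ 775.38
= 310.15 and 775.38

310.15 and 775.38


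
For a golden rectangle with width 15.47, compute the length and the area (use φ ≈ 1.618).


φ = (1 + √5) / 2 ≈ 1.618
Length = width × φ = 15.47 × 1.618 = 25.03046
≈ 25.03
Area = width × length = 15.47 × 25.03046 = 387.2212162 ≈ 387.22
= Length: 25.03, Area: 387.22

Length: 25.03, Area: 387.22


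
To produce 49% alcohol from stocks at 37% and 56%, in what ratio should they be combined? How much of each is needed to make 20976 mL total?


Let x parts of 37% mix with y parts of 56%.
37x + 56y = 49(x + y)
37x + 56y = 49x + 49y
x(37 - 49) = y(49 - 56)
x/y = (56 - 49)/(49 - 37) = 7/12
Simplify: 7:12
Total parts = 19; one part = 20976/19 = 1104.00 mL
37% solution: 7×1104.00 = 7728.00 mL
56% solution: 12×1104.00 = 13248.00 mL
= ratio 7:12; 7728.00 mL and 13248.00 mL

ratio 7:12; 7728.00 mL and 13248.00 mL


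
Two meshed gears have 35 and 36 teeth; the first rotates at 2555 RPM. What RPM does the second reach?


Gear ratio = 35:36 = 35:36
RPM_B = RPM_A × (teeth_A / teeth_B)
= 2555 × (35/36)
= 2484.0 RPM

2484.0 RPM


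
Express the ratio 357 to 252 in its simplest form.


GCD(357, 252) = 21
357/21 : 252/21
= 17:12

17:12


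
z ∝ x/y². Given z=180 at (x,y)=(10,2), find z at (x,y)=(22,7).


z = k·x/y²
Solve for k using the known point: k = z·y²/x = 180×4/10 = 720/10 = 72.0000
Now evaluate at x=22, y=7:
z = k × 22 / 49 = (720 × 22) / (10 × 49) = 15840/490
≈ 32.3265

32.3265


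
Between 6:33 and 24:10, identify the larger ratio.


6/33 = 0.1818
24/10 = 2.4000
0.1818 < 2.4000, so 6:33 is less
= 24:10

24:10


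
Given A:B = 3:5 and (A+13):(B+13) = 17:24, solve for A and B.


Let A = 3k, B = 5k.
(3k + 13) / (5k + 13) = 17/24
Cross-multiply: 24(3k + 13) = 17(5k + 13)
72k + 312 = 85k + 221
72k - 85k = 221 - 312
-13k = -91
k = -91/-13 = 7
A = 3×7 = 21, B = 5×7 = 35
= A = 21, B = 35

A = 21, B = 35


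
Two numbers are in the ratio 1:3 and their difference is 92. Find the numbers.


Let A = 1k, B = 3k.
3k - 1k = 92
2k = 92 → k = 92/2 = 46
A = 1×46 = 46, B = 3×46 = 138
= A = 46, B = 138

A = 46, B = 138


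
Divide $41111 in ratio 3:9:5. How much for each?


Total parts = 3 + 9 + 5 = 17
Part 1: 41111 × 3/17 = 7254.88
Part 2: 41111 × 9/17 = 21764.65
Part 3: 41111 × 5/17 = 12091.47
= Part 1: $7254.88, Part 2: $21764.65, Part 3: $12091.47

Part 1: $7254.88, Part 2: $21764.65, Part 3: $12091.47


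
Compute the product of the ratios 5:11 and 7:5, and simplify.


Compound ratio = (5×7) : (11×5)
= 35:55
GCD = 5
= 7:11

7:11


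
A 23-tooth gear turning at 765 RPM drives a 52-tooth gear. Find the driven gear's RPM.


Gear ratio = 23:52 = 23:52
RPM_B = RPM_A × (teeth_A / teeth_B)
= 765 × (23/52)
= 338.4 RPM

338.4 RPM


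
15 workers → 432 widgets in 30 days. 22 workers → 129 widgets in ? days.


Days ∝ work / workers, so d₂ = d₁ × (m₁/m₂) × (w₂/w₁)
Workers factor (inverse): 15/22 ≈ 0.6818
Work factor (direct): 129/432 ≈ 0.2986
d₂ = 30 × 15/22 × 129/432 = (30 × 15 × 129) / (22 × 432) = 58050/9504
≈ 6.11 days

6.11 days


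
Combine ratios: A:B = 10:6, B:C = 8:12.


Match B: multiply A:B by 8 → 80:48
Multiply B:C by 6 → 48:72
Combined: 80:48:72
GCD = 8
= 10:6:9

10:6:9


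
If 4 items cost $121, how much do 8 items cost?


Direct proportion: y/x = constant
k = 121/4 = 30.2500
y₂ = k × 8 = 121 × 8 / 4 = 968/4
= 242.00

242.00


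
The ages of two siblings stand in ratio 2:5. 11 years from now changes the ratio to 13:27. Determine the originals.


Let A = 2k, B = 5k.
(2k + 11) / (5k + 11) = 13/27
Cross-multiply: 27(2k + 11) = 13(5k + 11)
54k + 297 = 65k + 143
54k - 65k = 143 - 297
-11k = -154
k = -154/-11 = 14
A = 2×14 = 28, B = 5×14 = 70
= A = 28, B = 70

A = 28, B = 70


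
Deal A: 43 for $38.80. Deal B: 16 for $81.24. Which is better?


Deal A: $38.80/43 = $0.9023/unit
Deal B: $81.24/16 = $5.0775/unit
A is cheaper per unit
= Deal A

Deal A


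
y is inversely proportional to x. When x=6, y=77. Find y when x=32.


Inverse proportion: x × y = constant
k = 6 × 77 = 462
y₂ = k / 32 = 462 / 32
= 14.44

14.44


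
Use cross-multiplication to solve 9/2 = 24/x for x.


Cross multiply: 9 × x = 2 × 24
9x = 48
x = 48 / 9
= 5.33

5.33


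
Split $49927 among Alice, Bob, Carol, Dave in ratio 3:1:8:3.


Total parts = 3 + 1 + 8 + 3 = 15
Alice: 49927 × 3/15 = 9985.40
Bob: 49927 × 1/15 = 3328.47
Carol: 49927 × 8/15 = 26627.73
Dave: 49927 × 3/15 = 9985.40
= Alice: $9985.40, Bob: $3328.47, Carol: $26627.73, Dave: $9985.40

Alice: $9985.40, Bob: $3328.47, Carol: $26627.73, Dave: $9985.40


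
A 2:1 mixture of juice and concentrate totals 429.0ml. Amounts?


Total parts = 2 + 1 = 3
juice: 429.0 × 2/3 = 286.0ml
concentrate: 429.0 × 1/3 = 143.0ml
= 286.0ml and 143.0ml

286.0ml and 143.0ml


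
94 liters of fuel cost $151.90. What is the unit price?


Unit rate = total / quantity
= 151.90 / 94
= $1.62 per unit

$1.62 per unit


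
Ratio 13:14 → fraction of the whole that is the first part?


Total parts = 13 + 14 = 27
First part: 13/27 = 13/27
= 13/27

13/27


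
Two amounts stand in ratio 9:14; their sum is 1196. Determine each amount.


Let A = 9k, B = 14k.
9k + 14k = 1196
23k = 1196 → k = 1196/23 = 52
A = 9×52 = 468, B = 14×52 = 728
= A = 468, B = 728

A = 468, B = 728


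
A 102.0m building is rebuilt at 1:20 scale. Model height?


Model size = real / scale
= 102.0 / 20
= 5.1000 m

5.1000 m


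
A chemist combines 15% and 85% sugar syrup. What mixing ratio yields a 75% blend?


Let x parts of 15% mix with y parts of 85%.
15x + 85y = 75(x + y)
15x + 85y = 75x + 75y
x(15 - 75) = y(75 - 85)
x/y = (85 - 75)/(75 - 15) = 10/60
Simplify: 1:6
= 1:6

1:6


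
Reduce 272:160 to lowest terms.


GCD(272, 160) = 16
272/16 : 160/16
= 17:10

17:10


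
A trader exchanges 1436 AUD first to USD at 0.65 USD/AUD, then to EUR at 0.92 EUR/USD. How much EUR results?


Step 1: 1436 AUD × 0.65 = 933.40 USD
Step 2: 933.40 USD × 0.92 = 858.73 EUR
Implied rate AUD→EUR = 0.65 × 0.92 = 0.5980
= 858.73 EUR

858.73 EUR


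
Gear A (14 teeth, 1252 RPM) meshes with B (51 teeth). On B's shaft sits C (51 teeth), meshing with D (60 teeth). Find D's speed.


Stage 1: RPM_B = RPM_A × t_A/t_B = 1252 × 14/51 = 17528/51 ≈ 343.69
B and C share a shaft → RPM_C = RPM_B
Stage 2: RPM_D = RPM_C × t_C/t_D = RPM_A × (t_A×t_C)/(t_B×t_D)
Overall ratio = (14×51)/(51×60) = 714/3060
RPM_D = 1252 × 714/3060 = 893928/3060
≈ 292.13 RPM

292.13 RPM


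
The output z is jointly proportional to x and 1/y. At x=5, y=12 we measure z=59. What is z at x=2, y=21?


z = k·x/y
Solve for k using the known point: k = z·y/x = 59×12/5 = 708/5 = 141.6000
Now evaluate at x=2, y=21:
z = k × 2 / 21 = (708 × 2) / (5 × 21) = 1416/105
≈ 13.4857

13.4857


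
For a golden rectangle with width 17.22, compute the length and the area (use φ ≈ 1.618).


φ = (1 + √5) / 2 ≈ 1.618
Length = width × φ = 17.22 × 1.618 = 27.86196
≈ 27.86
Area = width × length = 17.22 × 27.86196 = 479.7829512 ≈ 479.78
= Length: 27.86, Area: 479.78

Length: 27.86, Area: 479.78


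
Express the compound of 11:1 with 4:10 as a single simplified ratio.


Compound ratio = (11×4) : (1×10)
= 44:10
GCD = 2
= 22:5

22:5


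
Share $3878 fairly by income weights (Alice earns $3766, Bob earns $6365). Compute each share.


Total income = 3766 + 6365 = $10131
Alice: $3878 × 3766/10131 = $1441.57
Bob: $3878 × 6365/10131 = $2436.43
= Alice: $1441.57, Bob: $2436.43

Alice: $1441.57, Bob: $2436.43


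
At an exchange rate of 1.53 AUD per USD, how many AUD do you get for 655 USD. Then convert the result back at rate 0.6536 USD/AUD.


Amount × rate = 655 × 1.53 = 1002.15 AUD
Round-trip: 1002.15 × 0.6536 = 655.01 USD
= 1002.15 AUD, then 655.01 USD

1002.15 AUD, then 655.01 USD


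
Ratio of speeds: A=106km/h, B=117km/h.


Ratio = 106:117
GCD = 1
Simplified = 106:117
Time ratio (same distance) = 117:106
Speed ratio = 106:117

106:117


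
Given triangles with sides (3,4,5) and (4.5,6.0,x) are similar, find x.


Scale factor = 4.5/3 = 1.5
Missing side = 5 × 1.5
= 7.5

7.5


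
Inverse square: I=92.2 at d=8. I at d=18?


I₁d₁² = I₂d₂²
I₂ = I₁ × (d₁/d₂)²
= 92.2 × (8/18)²
= 92.2 × 64/324
= 5900.8/324
≈ 18.2123

18.2123


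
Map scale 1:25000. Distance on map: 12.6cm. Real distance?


Real distance = map distance × scale
= 12.6cm × 25000
= 315000 cm = 3150.0 m
= 3.150 km

3.150 km


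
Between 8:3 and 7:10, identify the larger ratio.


8/3 = 2.6667
7/10 = 0.7000
2.6667 > 0.7000, so 8:3 is greater
= 8:3

8:3


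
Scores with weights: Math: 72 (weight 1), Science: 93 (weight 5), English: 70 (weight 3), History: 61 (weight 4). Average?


Numerator = 72×1 + 93×5 + 70×3 + 61×4
= 72 + 465 + 210 + 244
= 991
Total weight = 13
Weighted avg = 991/13
= 76.23

76.23


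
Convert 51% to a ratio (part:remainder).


51% means 51 parts out of 100; remainder = 49
Part : remainder = 51:49
GCD = 1
= 51:49

51:49


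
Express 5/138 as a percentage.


Percentage = (part / whole) × 100
= (5 / 138) × 100
≈ 3.62%

3.62%


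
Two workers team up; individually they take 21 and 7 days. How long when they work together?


Rate of A = 1/21 per day
Rate of B = 1/7 per day
Combined rate = 1/21 + 1/7 = 28/147 ≈ 0.1905 per day
Days = 1 / combined rate = 147/28
= 5.25 days

5.25 days


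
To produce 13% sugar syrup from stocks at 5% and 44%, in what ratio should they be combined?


Let x parts of 5% mix with y parts of 44%.
5x + 44y = 13(x + y)
5x + 44y = 13x + 13y
x(5 - 13) = y(13 - 44)
x/y = (44 - 13)/(13 - 5) = 31/8
Simplify: 31:8
= 31:8

31:8


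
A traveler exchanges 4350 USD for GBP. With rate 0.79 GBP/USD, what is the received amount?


Amount × rate = 4350 × 0.79
= 3436.50 GBP

3436.50 GBP


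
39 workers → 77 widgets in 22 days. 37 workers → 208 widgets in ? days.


Days ∝ work / workers, so d₂ = d₁ × (m₁/m₂) × (w₂/w₁)
Workers factor (inverse): 39/37 ≈ 1.0541
Work factor (direct): 208/77 ≈ 2.7013
d₂ = 22 × 39/37 × 208/77 = (22 × 39 × 208) / (37 × 77) = 178464/2849
≈ 62.64 days

62.64 days


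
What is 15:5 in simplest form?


GCD(15, 5) = 5
15/5 : 5/5
= 3:1

3:1


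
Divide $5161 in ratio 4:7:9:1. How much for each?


Total parts = 4 + 7 + 9 + 1 = 21
Part 1: 5161 × 4/21 = 983.05
Part 2: 5161 × 7/21 = 1720.33
Part 3: 5161 × 9/21 = 2211.86
Part 4: 5161 × 1/21 = 245.76
= Part 1: $983.05, Part 2: $1720.33, Part 3: $2211.86, Part 4: $245.76

Part 1: $983.05, Part 2: $1720.33, Part 3: $2211.86, Part 4: $245.76


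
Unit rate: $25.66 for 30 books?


Unit rate = total / quantity
= 25.66 / 30
= $0.86 per unit

$0.86 per unit


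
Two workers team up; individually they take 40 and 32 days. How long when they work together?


Rate of A = 1/40 per day
Rate of B = 1/32 per day
Combined rate = 1/40 + 1/32 = 72/1280 ≈ 0.0563 per day
Days = 1 / combined rate = 1280/72
≈ 17.78 days

17.78 days


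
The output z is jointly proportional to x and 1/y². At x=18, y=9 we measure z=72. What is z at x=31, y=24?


z = k·x/y²
Solve for k using the known point: k = z·y²/x = 72×81/18 = 5832/18 = 324.0000
Now evaluate at x=31, y=24:
z = k × 31 / 576 = (5832 × 31) / (18 × 576) = 180792/10368
= 17.4375

17.4375


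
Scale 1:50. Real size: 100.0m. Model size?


Model size = real / scale
= 100.0 / 50
= 2.0000 m

2.0000 m


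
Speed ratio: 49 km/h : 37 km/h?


Ratio = 49:37
GCD = 1
Simplified = 49:37
Time ratio (same distance) = 37:49
Speed ratio = 49:37

49:37


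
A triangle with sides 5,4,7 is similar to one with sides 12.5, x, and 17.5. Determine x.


Scale factor = 12.5/5 = 2.5
Missing side = 4 × 2.5
= 10.0

10.0


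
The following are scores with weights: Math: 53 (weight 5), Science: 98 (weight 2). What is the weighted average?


Numerator = 53×5 + 98×2
= 265 + 196
= 461
Total weight = 7
Weighted avg = 461/7
= 65.86

65.86


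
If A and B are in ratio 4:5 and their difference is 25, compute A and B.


Let A = 4k, B = 5k.
5k - 4k = 25
1k = 25 → k = 25/1 = 25
A = 4×25 = 100, B = 5×25 = 125
= A = 100, B = 125

A = 100, B = 125


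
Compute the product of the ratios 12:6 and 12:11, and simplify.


Compound ratio = (12×12) : (6×11)
= 144:66
GCD = 6
= 24:11

24:11


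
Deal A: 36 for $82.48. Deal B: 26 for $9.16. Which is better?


Deal A: $82.48/36 = $2.2911/unit
Deal B: $9.16/26 = $0.3523/unit
B is cheaper per unit
= Deal B

Deal B


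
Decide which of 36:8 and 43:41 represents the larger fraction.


36/8 = 4.5000
43/41 = 1.0488
4.5000 > 1.0488, so 36:8 is greater
= 36:8

36:8


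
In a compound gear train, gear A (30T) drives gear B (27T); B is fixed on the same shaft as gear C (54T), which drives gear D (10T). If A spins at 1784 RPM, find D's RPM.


Stage 1: RPM_B = RPM_A × t_A/t_B = 1784 × 30/27 = 53520/27 ≈ 1982.22
B and C share a shaft → RPM_C = RPM_B
Stage 2: RPM_D = RPM_C × t_C/t_D = RPM_A × (t_A×t_C)/(t_B×t_D)
Overall ratio = (30×54)/(27×10) = 1620/270
RPM_D = 1784 × 1620/270 = 2890080/270
= 10704.00 RPM

10704.00 RPM


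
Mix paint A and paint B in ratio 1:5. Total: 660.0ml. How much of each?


Total parts = 1 + 5 = 6
paint A: 660.0 × 1/6 = 110.0ml
paint B: 660.0 × 5/6 = 550.0ml
= 110.0ml and 550.0ml

110.0ml and 550.0ml


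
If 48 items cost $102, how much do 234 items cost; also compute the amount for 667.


Direct proportion: y/x = constant
k = 102/48 = 2.1250
y at x=234: k × 234 = 102 × 234 / 48 = 23868/48 = 497.25
y at x=667: k × 667 = 102 × 667 / 48 = 68034/48 ≈ 1417.38
= 497.25 and 1417.38

497.25 and 1417.38


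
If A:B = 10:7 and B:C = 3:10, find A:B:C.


Match B: multiply A:B by 3 → 30:21
Multiply B:C by 7 → 21:70
Combined: 30:21:70
GCD = 1
= 30:21:70

30:21:70


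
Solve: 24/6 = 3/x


Cross multiply: 24 × x = 6 × 3
24x = 18
x = 18 / 24
= 0.75

0.75


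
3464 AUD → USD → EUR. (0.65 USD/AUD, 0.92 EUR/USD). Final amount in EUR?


Step 1: 3464 AUD × 0.65 = 2251.60 USD
Step 2: 2251.60 USD × 0.92 = 2071.47 EUR
Implied rate AUD→EUR = 0.65 × 0.92 = 0.5980
= 2071.47 EUR

2071.47 EUR


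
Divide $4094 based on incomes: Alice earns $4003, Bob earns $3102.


Total income = 4003 + 3102 = $7105
Alice: $4094 × 4003/7105 = $2306.58
Bob: $4094 × 3102/7105 = $1787.42
= Alice: $2306.58, Bob: $1787.42

Alice: $2306.58, Bob: $1787.42


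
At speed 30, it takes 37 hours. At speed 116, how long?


Inverse proportion: x × y = constant
k = 30 × 37 = 1110
y₂ = k / 116 = 1110 / 116
= 9.57

9.57


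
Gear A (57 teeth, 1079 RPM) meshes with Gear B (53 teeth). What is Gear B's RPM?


Gear ratio = 57:53 = 57:53
RPM_B = RPM_A × (teeth_A / teeth_B)
= 1079 × (57/53)
= 1160.4 RPM

1160.4 RPM


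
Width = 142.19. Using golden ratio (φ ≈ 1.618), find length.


φ = (1 + √5) / 2 ≈ 1.618
Length = width × φ = 142.19 × 1.618 = 230.06342
≈ 230.06

230.06


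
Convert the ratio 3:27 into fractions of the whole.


Total parts = 3 + 27 = 30
First part: 3/30 = 1/10
Second part: 27/30 = 9/10
= 1/10 and 9/10

1/10 and 9/10


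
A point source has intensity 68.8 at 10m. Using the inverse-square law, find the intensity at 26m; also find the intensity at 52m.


I₁d₁² = I₂d₂²
I at 26m = 68.8 × (10/26)² = 68.8 × 100/676 = 6880/676 ≈ 10.1775
I at 52m = 68.8 × (10/52)² = 68.8 × 100/2704 = 6880/2704 ≈ 2.5444
= 10.1775 and 2.5444

10.1775 and 2.5444


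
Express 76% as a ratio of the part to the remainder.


76% means 76 parts out of 100; remainder = 24
Part : remainder = 76:24
GCD = 4
= 19:6

19:6


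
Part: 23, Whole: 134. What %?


Percentage = (part / whole) × 100
= (23 / 134) × 100
≈ 17.16%

17.16%


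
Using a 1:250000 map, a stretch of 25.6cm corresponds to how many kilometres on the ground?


Real distance = map distance × scale
= 25.6cm × 250000
= 6400000 cm = 64000.0 m
= 64.000 km

64.000 km


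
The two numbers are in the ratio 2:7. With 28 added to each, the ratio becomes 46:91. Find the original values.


Let A = 2k, B = 7k.
(2k + 28) / (7k + 28) = 46/91
Cross-multiply: 91(2k + 28) = 46(7k + 28)
182k + 2548 = 322k + 1288
182k - 322k = 1288 - 2548
-140k = -1260
k = -1260/-140 = 9
A = 2×9 = 18, B = 7×9 = 63
= A = 18, B = 63

A = 18, B = 63


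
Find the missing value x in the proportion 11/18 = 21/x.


Cross multiply: 11 × x = 18 × 21
11x = 378
x = 378 / 11
= 34.36

34.36


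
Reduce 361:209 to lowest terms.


GCD(361, 209) = 19
361/19 : 209/19
= 19:11

19:11


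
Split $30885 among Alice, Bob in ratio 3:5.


Total parts = 3 + 5 = 8
Alice: 30885 × 3/8 = 11581.88
Bob: 30885 × 5/8 = 19303.13
= Alice: $11581.88, Bob: $19303.13

Alice: $11581.88, Bob: $19303.13


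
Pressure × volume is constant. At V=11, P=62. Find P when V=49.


Inverse proportion: x × y = constant
k = 11 × 62 = 682
y₂ = k / 49 = 682 / 49
= 13.92

13.92


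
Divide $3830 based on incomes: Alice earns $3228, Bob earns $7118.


Total income = 3228 + 7118 = $10346
Alice: $3830 × 3228/10346 = $1194.98
Bob: $3830 × 7118/10346 = $2635.02
= Alice: $1194.98, Bob: $2635.02

Alice: $1194.98, Bob: $2635.02


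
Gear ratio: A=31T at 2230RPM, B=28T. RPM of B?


Gear ratio = 31:28 = 31:28
RPM_B = RPM_A × (teeth_A / teeth_B)
= 2230 × (31/28)
= 2468.9 RPM

2468.9 RPM


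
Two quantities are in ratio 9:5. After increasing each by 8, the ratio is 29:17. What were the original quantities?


Let A = 9k, B = 5k.
(9k + 8) / (5k + 8) = 29/17
Cross-multiply: 17(9k + 8) = 29(5k + 8)
153k + 136 = 145k + 232
153k - 145k = 232 - 136
8k = 96
k = 96/8 = 12
A = 9×12 = 108, B = 5×12 = 60
= A = 108, B = 60

A = 108, B = 60


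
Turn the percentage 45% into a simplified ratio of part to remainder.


45% means 45 parts out of 100; remainder = 55
Part : remainder = 45:55
GCD = 5
= 9:11

9:11


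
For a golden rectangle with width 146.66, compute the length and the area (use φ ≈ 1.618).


φ = (1 + √5) / 2 ≈ 1.618
Length = width × φ = 146.66 × 1.618 = 237.29588
≈ 237.30
Area = width × length = 146.66 × 237.29588 = 34801.8137608 ≈ 34801.81
= Length: 237.30, Area: 34801.81

Length: 237.30, Area: 34801.81


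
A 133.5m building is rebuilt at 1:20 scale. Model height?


Model size = real / scale
= 133.5 / 20
= 6.6750 m

6.6750 m


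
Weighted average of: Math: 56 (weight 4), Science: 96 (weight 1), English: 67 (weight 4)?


Numerator = 56×4 + 96×1 + 67×4
= 224 + 96 + 268
= 588
Total weight = 9
Weighted avg = 588/9
= 65.33

65.33


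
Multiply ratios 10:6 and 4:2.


Compound ratio = (10×4) : (6×2)
= 40:12
GCD = 4
= 10:3

10:3


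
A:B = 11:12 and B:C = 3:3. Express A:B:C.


Match B: multiply A:B by 3 → 33:36
Multiply B:C by 12 → 36:36
Combined: 33:36:36
GCD = 3
= 11:12:12

11:12:12


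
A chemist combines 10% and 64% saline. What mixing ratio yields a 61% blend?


Let x parts of 10% mix with y parts of 64%.
10x + 64y = 61(x + y)
10x + 64y = 61x + 61y
x(10 - 61) = y(61 - 64)
x/y = (64 - 61)/(61 - 10) = 3/51
Simplify: 1:17
= 1:17

1:17


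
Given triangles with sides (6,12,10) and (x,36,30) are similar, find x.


Scale factor = 36/12 = 3
Missing side = 6 × 3
= 18.0

18.0


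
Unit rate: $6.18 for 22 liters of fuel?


Unit rate = total / quantity
= 6.18 / 22
= $0.28 per unit

$0.28 per unit


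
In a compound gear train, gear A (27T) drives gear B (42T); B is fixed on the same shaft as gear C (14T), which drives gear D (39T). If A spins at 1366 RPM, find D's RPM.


Stage 1: RPM_B = RPM_A × t_A/t_B = 1366 × 27/42 = 36882/42 ≈ 878.14
B and C share a shaft → RPM_C = RPM_B
Stage 2: RPM_D = RPM_C × t_C/t_D = RPM_A × (t_A×t_C)/(t_B×t_D)
Overall ratio = (27×14)/(42×39) = 378/1638
RPM_D = 1366 × 378/1638 = 516348/1638
≈ 315.23 RPM

315.23 RPM


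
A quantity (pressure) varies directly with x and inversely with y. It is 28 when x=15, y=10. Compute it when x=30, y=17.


z = k·x/y
Solve for k using the known point: k = z·y/x = 28×10/15 = 280/15 ≈ 18.6667
Now evaluate at x=30, y=17:
z = k × 30 / 17 = (280 × 30) / (15 × 17) = 8400/255
≈ 32.9412

32.9412


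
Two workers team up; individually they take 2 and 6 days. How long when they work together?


Rate of A = 1/2 per day
Rate of B = 1/6 per day
Combined rate = 1/2 + 1/6 = 8/12 ≈ 0.6667 per day
Days = 1 / combined rate = 12/8
= 1.50 days

1.50 days


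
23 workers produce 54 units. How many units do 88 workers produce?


Direct proportion: y/x = constant
k = 54/23 ≈ 2.3478
y₂ = k × 88 = 54 × 88 / 23 = 4752/23
≈ 206.61

206.61


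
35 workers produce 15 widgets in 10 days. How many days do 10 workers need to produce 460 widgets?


Days ∝ work / workers, so d₂ = d₁ × (m₁/m₂) × (w₂/w₁)
Workers factor (inverse): 35/10 = 3.5000
Work factor (direct): 460/15 ≈ 30.6667
d₂ = 10 × 35/10 × 460/15 = (10 × 35 × 460) / (10 × 15) = 161000/150
≈ 1073.33 days

1073.33 days


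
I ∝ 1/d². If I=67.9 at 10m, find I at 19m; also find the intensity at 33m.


I₁d₁² = I₂d₂²
I at 19m = 67.9 × (10/19)² = 67.9 × 100/361 = 6790/361 ≈ 18.8089
I at 33m = 67.9 × (10/33)² = 67.9 × 100/1089 = 6790/1089 ≈ 6.2351
= 18.8089 and 6.2351

18.8089 and 6.2351


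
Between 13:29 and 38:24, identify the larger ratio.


13/29 = 0.4483
38/24 = 1.5833
0.4483 < 1.5833, so 13:29 is less
= 38:24

38:24


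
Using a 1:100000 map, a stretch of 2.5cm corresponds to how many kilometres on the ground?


Real distance = map distance × scale
= 2.5cm × 100000
= 250000 cm = 2500.0 m
= 2.500 km

2.500 km


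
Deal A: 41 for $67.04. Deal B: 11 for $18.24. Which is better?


Deal A: $67.04/41 = $1.6351/unit
Deal B: $18.24/11 = $1.6582/unit
A is cheaper per unit
= Deal A

Deal A


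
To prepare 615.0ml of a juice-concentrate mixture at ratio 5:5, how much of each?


Total parts = 5 + 5 = 10
juice: 615.0 × 5/10 = 307.5ml
concentrate: 615.0 × 5/10 = 307.5ml
= 307.5ml and 307.5ml

307.5ml and 307.5ml


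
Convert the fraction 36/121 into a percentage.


Percentage = (part / whole) × 100
= (36 / 121) × 100
≈ 29.75%

29.75%


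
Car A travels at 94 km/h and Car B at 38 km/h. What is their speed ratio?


Ratio = 94:38
GCD = 2
Simplified = 47:19
Time ratio (same distance) = 19:47
Speed ratio = 47:19

47:19
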